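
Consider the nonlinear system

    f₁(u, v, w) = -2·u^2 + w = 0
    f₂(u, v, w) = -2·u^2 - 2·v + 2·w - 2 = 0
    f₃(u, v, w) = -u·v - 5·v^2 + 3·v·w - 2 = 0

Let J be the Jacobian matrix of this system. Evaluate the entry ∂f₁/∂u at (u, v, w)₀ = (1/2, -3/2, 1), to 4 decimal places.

-2.0000

∂f₁/∂u = -4·u.
At (1/2, -3/2, 1) this is -2.0000.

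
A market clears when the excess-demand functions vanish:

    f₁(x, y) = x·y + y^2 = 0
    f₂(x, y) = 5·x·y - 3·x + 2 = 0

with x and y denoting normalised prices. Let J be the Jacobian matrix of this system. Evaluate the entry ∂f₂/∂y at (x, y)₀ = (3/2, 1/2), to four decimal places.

∂f₂/∂y = 5·x.
At (3/2, 1/2) this is 7.5000.

7.5000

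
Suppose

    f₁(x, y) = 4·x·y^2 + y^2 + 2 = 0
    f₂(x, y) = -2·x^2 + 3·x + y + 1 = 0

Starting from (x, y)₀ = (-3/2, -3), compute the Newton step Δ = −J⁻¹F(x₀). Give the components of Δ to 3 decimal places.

(1.226, -0.038)

At (-3/2, -3): F = (-43.000, -11.000).
Jacobian J = [[4·y^2, 8·x·y + 2·y], [-4·x + 3, 1]].
At the point, J = [[36.000, 30.000], [9.000, 1.000]] (det J = -234.000).
Solving J·Δ = −F gives Δ = (1.226, -0.038).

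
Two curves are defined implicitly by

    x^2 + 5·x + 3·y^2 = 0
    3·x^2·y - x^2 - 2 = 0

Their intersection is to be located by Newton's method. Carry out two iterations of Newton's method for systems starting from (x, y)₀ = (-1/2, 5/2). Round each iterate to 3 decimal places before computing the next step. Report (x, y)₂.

(-0.873, 1.143)

At (-1/2, 5/2): F = (16.500, -0.375).
Jacobian J = [[2·x + 5, 6·y], [6·x·y - 2·x, 3·x^2]].
At the point, J = [[4.000, 15.000], [-6.500, 0.750]] (det J = 100.500).
Solving J·Δ = −F gives Δ = (-0.179, -1.052).
Then the next iterate is (x, y)₁ = (-0.679, 1.448).
Round to (-0.679, 1.448) and repeat: F = (3.35615, -0.45828), J = [[3.642, 8.688], [-4.54115, 1.38312]].
Δ = (-0.194, -0.305), so (x, y)₂ = (-0.873, 1.143).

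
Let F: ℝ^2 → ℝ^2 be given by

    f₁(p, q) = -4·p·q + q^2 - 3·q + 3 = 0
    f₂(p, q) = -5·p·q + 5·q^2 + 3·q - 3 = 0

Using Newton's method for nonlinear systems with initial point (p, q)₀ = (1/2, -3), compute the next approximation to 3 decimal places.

At (1/2, -3): F = (27.000, 40.500).
Jacobian J = [[-4·q, -4·p + 2·q - 3], [-5·q, -5·p + 10·q + 3]].
At the point, J = [[12.000, -11.000], [15.000, -29.500]] (det J = -189.000).
Solving J·Δ = −F gives Δ = (-1.857, 0.429).
Then the next iterate is (p, q)₁ = (-1.357, -2.571).

(-1.357, -2.571)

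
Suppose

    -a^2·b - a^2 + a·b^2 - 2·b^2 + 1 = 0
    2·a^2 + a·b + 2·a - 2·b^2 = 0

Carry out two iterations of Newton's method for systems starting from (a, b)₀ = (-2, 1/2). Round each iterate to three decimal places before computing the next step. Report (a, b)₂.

(-1.082, 0.091)

At (-2, 1/2): F = (-6.000, 2.500).
Jacobian J = [[-2·a·b - 2·a + b^2, -a^2 + 2·a·b - 4·b], [4·a + b + 2, a - 4·b]].
At the point, J = [[6.250, -8.000], [-5.500, -4.000]] (det J = -69.000).
Solving J·Δ = −F gives Δ = (0.638, -0.252).
Then the next iterate is (a, b)₁ = (-1.362, 0.248).
Round to (-1.362, 0.248) and repeat: F = (-1.52187, 0.52530), J = [[3.46106, -3.52260], [-3.200, -2.354]].
Δ = (0.280, -0.157), so (a, b)₂ = (-1.082, 0.091).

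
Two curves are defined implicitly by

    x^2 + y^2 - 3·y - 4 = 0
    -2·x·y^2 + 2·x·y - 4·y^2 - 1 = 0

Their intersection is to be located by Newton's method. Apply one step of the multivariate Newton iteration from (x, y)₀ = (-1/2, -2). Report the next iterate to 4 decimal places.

At (-1/2, -2): F = (6.2500, -11.0000).
Jacobian J = [[2·x, 2·y - 3], [-2·y^2 + 2·y, -4·x·y + 2·x - 8·y]].
At the point, J = [[-1.0000, -7.0000], [-12.0000, 11.0000]] (det J = -95.0000).
Solving J·Δ = −F gives Δ = (-0.0868, 0.9053).
Then the next iterate is (x, y)₁ = (-0.5868, -1.0947).

(-0.5868, -1.0947)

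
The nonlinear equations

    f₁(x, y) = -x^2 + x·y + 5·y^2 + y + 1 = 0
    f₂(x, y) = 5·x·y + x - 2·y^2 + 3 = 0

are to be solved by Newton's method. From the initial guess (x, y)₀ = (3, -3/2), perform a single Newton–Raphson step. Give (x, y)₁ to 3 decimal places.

(1.739, -0.890)

At (3, -3/2): F = (-2.750, -21.000).
Jacobian J = [[-2·x + y, x + 10·y + 1], [5·y + 1, 5·x - 4·y]].
At the point, J = [[-7.500, -11.000], [-6.500, 21.000]] (det J = -229.000).
Solving J·Δ = −F gives Δ = (-1.261, 0.610).
Then the next iterate is (x, y)₁ = (1.739, -0.890).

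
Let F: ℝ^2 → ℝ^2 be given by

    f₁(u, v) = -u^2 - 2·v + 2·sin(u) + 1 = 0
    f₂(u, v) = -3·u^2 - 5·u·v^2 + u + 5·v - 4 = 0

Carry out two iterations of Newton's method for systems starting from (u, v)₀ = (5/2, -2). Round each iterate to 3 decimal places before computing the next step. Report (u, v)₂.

At (5/2, -2): F = (-0.05306, -80.250).
Jacobian J = [[-2·u + 2·cos(u), -2], [-6·u - 5·v^2 + 1, -10·u·v + 5]].
At the point, J = [[-6.60229, -2.000], [-34.000, 55.000]] (det J = -431.12580).
Solving J·Δ = −F gives Δ = (-0.379, 1.225).
Then the next iterate is (u, v)₁ = (2.121, -0.775).
Round to (2.121, -0.775) and repeat: F = (-0.24380, -25.61955), J = [[-5.28772, -2.000], [-14.72912, 21.43775]].
Δ = (-0.395, 0.923), so (u, v)₂ = (1.726, 0.148).

(1.726, 0.148)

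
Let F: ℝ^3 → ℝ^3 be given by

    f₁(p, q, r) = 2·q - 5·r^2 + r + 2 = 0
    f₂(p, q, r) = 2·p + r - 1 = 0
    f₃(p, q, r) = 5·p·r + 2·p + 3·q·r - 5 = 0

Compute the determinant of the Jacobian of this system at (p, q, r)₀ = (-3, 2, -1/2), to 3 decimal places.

J = [[0, 2, -10·r + 1], [2, 0, 1], [5·r + 2, 3·r, 5·p + 3·q]].
At the point, J = [[0.000, 2.000, 6.000], [2.000, 0.000, 1.000], [-0.500, -1.500, -9.000]].
det J = 17.000.

17.000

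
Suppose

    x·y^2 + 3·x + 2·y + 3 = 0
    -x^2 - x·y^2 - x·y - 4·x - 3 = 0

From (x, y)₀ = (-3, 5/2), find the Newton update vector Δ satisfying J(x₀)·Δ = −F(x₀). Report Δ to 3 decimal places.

At (-3, 5/2): F = (-19.750, 26.250).
Jacobian J = [[y^2 + 3, 2·x·y + 2], [-2·x - y^2 - y - 4, -2·x·y - x]].
At the point, J = [[9.250, -13.000], [-6.750, 18.000]] (det J = 78.750).
Solving J·Δ = −F gives Δ = (0.181, -1.390).

(0.181, -1.390)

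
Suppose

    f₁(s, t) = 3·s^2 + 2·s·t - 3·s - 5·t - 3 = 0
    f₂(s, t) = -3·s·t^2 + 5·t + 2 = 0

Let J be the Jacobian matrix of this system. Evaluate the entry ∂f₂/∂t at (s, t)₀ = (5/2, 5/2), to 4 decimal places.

-32.5000

∂f₂/∂t = -6·s·t + 5.
At (5/2, 5/2) this is -32.5000.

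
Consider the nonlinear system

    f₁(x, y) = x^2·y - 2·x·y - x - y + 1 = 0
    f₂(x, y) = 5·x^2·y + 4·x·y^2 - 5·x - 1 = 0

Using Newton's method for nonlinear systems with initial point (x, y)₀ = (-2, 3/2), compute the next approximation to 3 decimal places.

At (-2, 3/2): F = (13.500, 21.000).
Jacobian J = [[2·x·y - 2·y - 1, x^2 - 2·x - 1], [10·x·y + 4·y^2 - 5, 5·x^2 + 8·x·y]].
At the point, J = [[-10.000, 7.000], [-26.000, -4.000]] (det J = 222.000).
Solving J·Δ = −F gives Δ = (0.905, -0.635).
Then the next iterate is (x, y)₁ = (-1.095, 0.865).

(-1.095, 0.865)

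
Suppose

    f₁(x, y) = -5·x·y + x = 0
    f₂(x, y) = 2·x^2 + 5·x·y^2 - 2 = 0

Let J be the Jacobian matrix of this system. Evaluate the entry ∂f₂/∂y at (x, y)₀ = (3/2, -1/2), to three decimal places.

∂f₂/∂y = 10·x·y.
At (3/2, -1/2) this is -7.500.

-7.500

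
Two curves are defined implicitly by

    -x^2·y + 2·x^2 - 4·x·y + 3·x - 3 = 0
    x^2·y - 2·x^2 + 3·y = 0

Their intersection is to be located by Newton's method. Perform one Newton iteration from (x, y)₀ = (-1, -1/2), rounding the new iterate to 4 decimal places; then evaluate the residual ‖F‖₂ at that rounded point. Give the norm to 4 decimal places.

3.4821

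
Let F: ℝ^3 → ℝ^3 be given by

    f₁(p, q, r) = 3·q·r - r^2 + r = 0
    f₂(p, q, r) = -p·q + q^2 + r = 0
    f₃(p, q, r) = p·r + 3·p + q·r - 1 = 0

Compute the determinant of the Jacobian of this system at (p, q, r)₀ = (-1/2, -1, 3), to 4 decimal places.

-28.5000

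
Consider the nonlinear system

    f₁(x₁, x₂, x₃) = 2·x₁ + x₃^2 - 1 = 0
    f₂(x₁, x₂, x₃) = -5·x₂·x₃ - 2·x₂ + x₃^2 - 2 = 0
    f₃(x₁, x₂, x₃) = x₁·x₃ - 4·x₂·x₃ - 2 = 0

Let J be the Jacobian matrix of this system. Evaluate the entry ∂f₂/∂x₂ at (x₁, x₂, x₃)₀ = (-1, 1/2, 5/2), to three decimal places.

-14.500

∂f₂/∂x₂ = -5·x₃ - 2.
At (-1, 1/2, 5/2) this is -14.500.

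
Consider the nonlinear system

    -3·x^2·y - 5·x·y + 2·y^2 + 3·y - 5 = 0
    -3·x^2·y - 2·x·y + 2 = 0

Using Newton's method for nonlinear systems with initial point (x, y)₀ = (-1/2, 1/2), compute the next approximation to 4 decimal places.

(-4.6034, 0.2069)

At (-1/2, 1/2): F = (-2.1250, 2.1250).
Jacobian J = [[-6·x·y - 5·y, -3·x^2 - 5·x + 4·y + 3], [-6·x·y - 2·y, -3·x^2 - 2·x]].
At the point, J = [[-1.0000, 6.7500], [0.5000, 0.2500]] (det J = -3.6250).
Solving J·Δ = −F gives Δ = (-4.1034, -0.2931).
Then the next iterate is (x, y)₁ = (-4.6034, 0.2069).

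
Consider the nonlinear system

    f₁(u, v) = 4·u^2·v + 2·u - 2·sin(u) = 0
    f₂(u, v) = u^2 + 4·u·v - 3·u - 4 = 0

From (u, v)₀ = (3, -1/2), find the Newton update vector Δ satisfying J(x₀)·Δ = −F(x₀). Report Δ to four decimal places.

(1.6078, 0.6994)

At (3, -1/2): F = (-12.282240, -10.0000).
Jacobian J = [[8·u·v - 2·cos(u) + 2, 4·u^2], [2·u + 4·v - 3, 4·u]].
At the point, J = [[-8.020015, 36.0000], [1.0000, 12.0000]] (det J = -132.240180).
Solving J·Δ = −F gives Δ = (1.6078, 0.6994).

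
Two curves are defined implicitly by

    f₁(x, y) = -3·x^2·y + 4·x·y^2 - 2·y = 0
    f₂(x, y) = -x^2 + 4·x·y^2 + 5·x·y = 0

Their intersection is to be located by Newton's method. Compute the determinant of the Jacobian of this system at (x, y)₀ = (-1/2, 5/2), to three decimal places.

84.625

J = [[-6·x·y + 4·y^2, -3·x^2 + 8·x·y - 2], [-2·x + 4·y^2 + 5·y, 8·x·y + 5·x]].
At the point, J = [[32.500, -12.750], [38.500, -12.500]].
det J = 84.625.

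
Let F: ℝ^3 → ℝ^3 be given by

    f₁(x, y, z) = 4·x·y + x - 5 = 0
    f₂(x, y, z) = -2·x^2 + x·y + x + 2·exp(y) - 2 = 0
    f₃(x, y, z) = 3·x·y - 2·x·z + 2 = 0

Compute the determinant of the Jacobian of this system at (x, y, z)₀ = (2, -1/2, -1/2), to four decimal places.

-227.1478

J = [[4·y + 1, 4·x, 0], [-4·x + y + 1, x + 2·exp(y), 0], [3·y - 2·z, 3·x, -2·x]].
At the point, J = [[-1.0000, 8.0000, 0.0000], [-7.5000, 3.213061, 0.0000], [-0.5000, 6.0000, -4.0000]].
det J = -227.1478.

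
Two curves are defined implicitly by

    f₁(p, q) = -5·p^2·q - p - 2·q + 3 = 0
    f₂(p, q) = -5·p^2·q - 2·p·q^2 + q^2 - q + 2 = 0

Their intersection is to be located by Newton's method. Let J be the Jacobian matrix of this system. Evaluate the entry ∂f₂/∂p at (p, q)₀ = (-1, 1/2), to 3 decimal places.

4.500

∂f₂/∂p = -10·p·q - 2·q^2.
At (-1, 1/2) this is 4.500.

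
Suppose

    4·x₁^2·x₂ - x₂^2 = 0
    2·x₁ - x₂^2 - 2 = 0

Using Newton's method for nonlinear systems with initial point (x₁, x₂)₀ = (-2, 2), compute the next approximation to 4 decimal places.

(-2.0769, -0.5385)

At (-2, 2): F = (28.0000, -10.0000).
Jacobian J = [[8·x₁·x₂, 4·x₁^2 - 2·x₂], [2, -2·x₂]].
At the point, J = [[-32.0000, 12.0000], [2.0000, -4.0000]] (det J = 104.0000).
Solving J·Δ = −F gives Δ = (-0.0769, -2.5385).
Then the next iterate is (x₁, x₂)₁ = (-2.0769, -0.5385).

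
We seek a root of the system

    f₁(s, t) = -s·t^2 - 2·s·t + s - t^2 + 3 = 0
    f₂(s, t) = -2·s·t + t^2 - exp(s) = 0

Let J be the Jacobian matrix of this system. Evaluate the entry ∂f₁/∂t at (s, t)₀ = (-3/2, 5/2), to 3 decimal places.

5.500

∂f₁/∂t = -2·s·t - 2·s - 2·t.
At (-3/2, 5/2) this is 5.500.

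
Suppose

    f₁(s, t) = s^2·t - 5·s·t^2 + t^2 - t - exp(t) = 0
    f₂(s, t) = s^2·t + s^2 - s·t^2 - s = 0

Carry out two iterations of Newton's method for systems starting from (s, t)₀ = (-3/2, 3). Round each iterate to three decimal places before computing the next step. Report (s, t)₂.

(-0.427, 1.447)

At (-3/2, 3): F = (60.16446, 24.000).
Jacobian J = [[2·s·t - 5·t^2, s^2 - 10·s·t + 2·t - exp(t) - 1], [2·s·t + 2·s - t^2 - 1, s^2 - 2·s·t]].
At the point, J = [[-54.000, 32.16446], [-22.000, 11.250]] (det J = 100.11819).
Solving J·Δ = −F gives Δ = (0.950, -0.276).
Then the next iterate is (s, t)₁ = (-0.550, 2.724).
Round to (-0.550, 2.724) and repeat: F = (10.68450, 5.75761), J = [[-40.09728, 4.49133], [-12.51658, 3.29890]].
Δ = (0.123, -1.277), so (s, t)₂ = (-0.427, 1.447).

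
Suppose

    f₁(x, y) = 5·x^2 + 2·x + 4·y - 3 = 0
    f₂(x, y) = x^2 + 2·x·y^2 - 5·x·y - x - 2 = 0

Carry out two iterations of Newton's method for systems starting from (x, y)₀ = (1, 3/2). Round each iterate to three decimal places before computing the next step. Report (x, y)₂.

At (1, 3/2): F = (10.000, -5.000).
Jacobian J = [[10·x + 2, 4], [2·x + 2·y^2 - 5·y - 1, 4·x·y - 5·x]].
At the point, J = [[12.000, 4.000], [-2.000, 1.000]] (det J = 20.000).
Solving J·Δ = −F gives Δ = (-1.500, 2.000).
Then the next iterate is (x, y)₁ = (-0.500, 3.500).
Round to (-0.500, 3.500) and repeat: F = (11.250, -4.750), J = [[-3.000, 4.000], [5.000, -4.500]].
Δ = (-4.865, -6.462), so (x, y)₂ = (-5.365, -2.962).

(-5.365, -2.962)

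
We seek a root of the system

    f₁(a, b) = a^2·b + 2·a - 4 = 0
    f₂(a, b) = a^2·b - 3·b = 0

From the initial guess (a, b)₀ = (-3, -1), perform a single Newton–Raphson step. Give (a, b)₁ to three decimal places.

(-13.000, 10.000)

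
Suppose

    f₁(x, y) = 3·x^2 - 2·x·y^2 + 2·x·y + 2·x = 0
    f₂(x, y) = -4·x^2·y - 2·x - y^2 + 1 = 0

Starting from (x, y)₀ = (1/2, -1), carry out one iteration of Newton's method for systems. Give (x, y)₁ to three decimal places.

At (1/2, -1): F = (-0.250, 0.000).
Jacobian J = [[6·x - 2·y^2 + 2·y + 2, -4·x·y + 2·x], [-8·x·y - 2, -4·x^2 - 2·y]].
At the point, J = [[1.000, 3.000], [2.000, 1.000]] (det J = -5.000).
Solving J·Δ = −F gives Δ = (-0.050, 0.100).
Then the next iterate is (x, y)₁ = (0.450, -0.900).

(0.450, -0.900)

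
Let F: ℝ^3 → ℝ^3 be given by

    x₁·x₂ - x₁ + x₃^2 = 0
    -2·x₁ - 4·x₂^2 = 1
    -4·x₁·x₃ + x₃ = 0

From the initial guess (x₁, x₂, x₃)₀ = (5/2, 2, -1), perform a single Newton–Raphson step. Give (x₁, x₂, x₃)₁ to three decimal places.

(-7.121, 1.828, -4.276)

At (5/2, 2, -1): F = (3.500, -22.000, 9.000).
Jacobian J = [[x₂ - 1, x₁, 2·x₃], [-2, -8·x₂, 0], [-4·x₃, 0, -4·x₁ + 1]].
At the point, J = [[1.000, 2.500, -2.000], [-2.000, -16.000, 0.000], [4.000, 0.000, -9.000]] (det J = -29.000).
Solving J·Δ = −F gives Δ = (-9.621, -0.172, -3.276).
Then the next iterate is (x₁, x₂, x₃)₁ = (-7.121, 1.828, -4.276).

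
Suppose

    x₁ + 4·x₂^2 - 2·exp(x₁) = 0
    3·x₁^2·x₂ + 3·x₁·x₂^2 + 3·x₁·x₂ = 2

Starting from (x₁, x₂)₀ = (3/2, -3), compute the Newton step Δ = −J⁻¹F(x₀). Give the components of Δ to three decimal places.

(-3.704, 2.418)

At (3/2, -3): F = (28.53662, 4.750).
Jacobian J = [[-2·exp(x₁) + 1, 8·x₂], [6·x₁·x₂ + 3·x₂^2 + 3·x₂, 3·x₁^2 + 6·x₁·x₂ + 3·x₁]].
At the point, J = [[-7.96338, -24.000], [-9.000, -15.750]] (det J = -90.57679).
Solving J·Δ = −F gives Δ = (-3.704, 2.418).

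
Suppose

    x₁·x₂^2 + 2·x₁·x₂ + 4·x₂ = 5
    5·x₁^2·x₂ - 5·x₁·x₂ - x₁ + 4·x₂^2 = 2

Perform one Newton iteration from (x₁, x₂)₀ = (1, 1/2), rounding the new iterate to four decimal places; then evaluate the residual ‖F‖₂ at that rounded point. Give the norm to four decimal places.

4.3805

At (1, 1/2): F = (-1.7500, -2.0000).
Jacobian J = [[x₂^2 + 2·x₂, 2·x₁·x₂ + 2·x₁ + 4], [10·x₁·x₂ - 5·x₂ - 1, 5·x₁^2 - 5·x₁ + 8·x₂]].
At the point, J = [[1.2500, 7.0000], [1.5000, 4.0000]] (det J = -5.5000).
Solving J·Δ = −F gives Δ = (1.2727, 0.0227).
Then the next iterate is (x₁, x₂)₁ = (2.2727, 0.5227).
Re-evaluating at (2.2727, 0.5227): F = (0.087617, 4.379619), so ‖F‖₂ = 4.3805.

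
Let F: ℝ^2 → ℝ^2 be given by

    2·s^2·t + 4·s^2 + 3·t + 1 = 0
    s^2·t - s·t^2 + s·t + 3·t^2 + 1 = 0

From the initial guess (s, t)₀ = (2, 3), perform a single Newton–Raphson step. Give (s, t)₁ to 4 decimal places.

(1.2947, 1.0193)

At (2, 3): F = (50.0000, 28.0000).
Jacobian J = [[4·s·t + 8·s, 2·s^2 + 3], [2·s·t - t^2 + t, s^2 - 2·s·t + s + 6·t]].
At the point, J = [[40.0000, 11.0000], [6.0000, 12.0000]] (det J = 414.0000).
Solving J·Δ = −F gives Δ = (-0.7053, -1.9807).
Then the next iterate is (s, t)₁ = (1.2947, 1.0193).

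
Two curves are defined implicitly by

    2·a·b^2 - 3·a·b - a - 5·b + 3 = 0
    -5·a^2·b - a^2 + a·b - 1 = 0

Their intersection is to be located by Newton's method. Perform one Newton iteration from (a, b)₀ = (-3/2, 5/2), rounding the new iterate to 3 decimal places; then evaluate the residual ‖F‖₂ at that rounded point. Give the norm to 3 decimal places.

11.647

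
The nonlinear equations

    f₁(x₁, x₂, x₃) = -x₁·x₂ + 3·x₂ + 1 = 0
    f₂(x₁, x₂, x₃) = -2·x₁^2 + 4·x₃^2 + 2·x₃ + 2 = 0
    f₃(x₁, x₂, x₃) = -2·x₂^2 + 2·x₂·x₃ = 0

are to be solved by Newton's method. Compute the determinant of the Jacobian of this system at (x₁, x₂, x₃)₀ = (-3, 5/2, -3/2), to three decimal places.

J = [[-x₂, -x₁ + 3, 0], [-4·x₁, 0, 8·x₃ + 2], [0, -4·x₂ + 2·x₃, 2·x₂]].
At the point, J = [[-2.500, 6.000, 0.000], [12.000, 0.000, -10.000], [0.000, -13.000, 5.000]].
det J = -35.000.

-35.000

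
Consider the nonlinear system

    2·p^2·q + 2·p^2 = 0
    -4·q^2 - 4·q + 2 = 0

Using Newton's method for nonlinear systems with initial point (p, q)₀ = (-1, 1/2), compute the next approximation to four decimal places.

(-0.5417, 0.3750)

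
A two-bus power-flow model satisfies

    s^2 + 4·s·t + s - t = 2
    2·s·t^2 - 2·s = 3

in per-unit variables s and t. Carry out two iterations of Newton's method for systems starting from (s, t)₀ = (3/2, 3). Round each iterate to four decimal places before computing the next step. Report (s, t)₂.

(0.4248, 2.2991)

At (3/2, 3): F = (16.7500, 21.0000).
Jacobian J = [[2·s + 4·t + 1, 4·s - 1], [2·t^2 - 2, 4·s·t]].
At the point, J = [[16.0000, 5.0000], [16.0000, 18.0000]] (det J = 208.0000).
Solving J·Δ = −F gives Δ = (-0.9447, -0.3269).
Then the next iterate is (s, t)₁ = (0.5553, 2.6731).
Round to (0.5553, 2.6731) and repeat: F = (2.128048, 3.825152), J = [[12.8030, 1.2212], [12.290927, 5.937490]].
Δ = (-0.1305, -0.3740), so (s, t)₂ = (0.4248, 2.2991).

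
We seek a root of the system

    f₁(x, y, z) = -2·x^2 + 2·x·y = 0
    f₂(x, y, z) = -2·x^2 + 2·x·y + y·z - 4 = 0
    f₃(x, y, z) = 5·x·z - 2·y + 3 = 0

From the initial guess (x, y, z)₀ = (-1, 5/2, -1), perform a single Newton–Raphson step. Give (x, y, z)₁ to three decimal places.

At (-1, 5/2, -1): F = (-7.000, -13.500, 3.000).
Jacobian J = [[-4·x + 2·y, 2·x, 0], [-4·x + 2·y, 2·x + z, y], [5·z, -2, 5·x]].
At the point, J = [[9.000, -2.000, 0.000], [9.000, -3.000, 2.500], [-5.000, -2.000, -5.000]] (det J = 115.000).
Solving J·Δ = −F gives Δ = (0.174, -2.717, 1.513).
Then the next iterate is (x, y, z)₁ = (-0.826, -0.217, 0.513).

(-0.826, -0.217, 0.513)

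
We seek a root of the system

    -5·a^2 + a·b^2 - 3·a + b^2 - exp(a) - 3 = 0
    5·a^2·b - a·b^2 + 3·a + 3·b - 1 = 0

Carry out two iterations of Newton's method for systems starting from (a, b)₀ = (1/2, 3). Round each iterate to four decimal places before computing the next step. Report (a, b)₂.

At (1/2, 3): F = (6.101279, 8.7500).
Jacobian J = [[-10·a + b^2 - exp(a) - 3, 2·a·b + 2·b], [10·a·b - b^2 + 3, 5·a^2 - 2·a·b + 3]].
At the point, J = [[-0.648721, 9.0000], [9.0000, 1.2500]] (det J = -81.810902).
Solving J·Δ = −F gives Δ = (-0.8694, -0.7406).
Then the next iterate is (a, b)₁ = (-0.3694, 2.2594).
Round to (-0.3694, 2.2594) and repeat: F = (-0.046088, 8.097293), J = [[5.107739, 2.849555], [-10.451112, 5.351527]].
Δ = (0.4083, -0.7157), so (a, b)₂ = (0.0389, 1.5437).

(0.0389, 1.5437)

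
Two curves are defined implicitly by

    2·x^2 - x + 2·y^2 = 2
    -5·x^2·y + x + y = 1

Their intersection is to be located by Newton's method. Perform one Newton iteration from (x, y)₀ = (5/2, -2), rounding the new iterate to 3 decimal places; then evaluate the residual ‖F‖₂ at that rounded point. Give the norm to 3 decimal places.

8.369

At (5/2, -2): F = (16.000, 62.000).
Jacobian J = [[4·x - 1, 4·y], [-10·x·y + 1, -5·x^2 + 1]].
At the point, J = [[9.000, -8.000], [51.000, -30.250]] (det J = 135.750).
Solving J·Δ = −F gives Δ = (-0.088, 1.901).
Then the next iterate is (x, y)₁ = (2.412, -0.099).
Re-evaluating at (2.412, -0.099): F = (7.24309, 4.19278), so ‖F‖₂ = 8.369.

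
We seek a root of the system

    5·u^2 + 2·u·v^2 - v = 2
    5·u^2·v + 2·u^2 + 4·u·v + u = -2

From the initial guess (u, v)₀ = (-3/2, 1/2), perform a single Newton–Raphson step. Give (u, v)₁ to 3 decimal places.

(-0.886, 0.275)

At (-3/2, 1/2): F = (8.000, 7.625).
Jacobian J = [[10·u + 2·v^2, 4·u·v - 1], [10·u·v + 4·u + 4·v + 1, 5·u^2 + 4·u]].
At the point, J = [[-14.500, -4.000], [-10.500, 5.250]] (det J = -118.125).
Solving J·Δ = −F gives Δ = (0.614, -0.225).
Then the next iterate is (u, v)₁ = (-0.886, 0.275).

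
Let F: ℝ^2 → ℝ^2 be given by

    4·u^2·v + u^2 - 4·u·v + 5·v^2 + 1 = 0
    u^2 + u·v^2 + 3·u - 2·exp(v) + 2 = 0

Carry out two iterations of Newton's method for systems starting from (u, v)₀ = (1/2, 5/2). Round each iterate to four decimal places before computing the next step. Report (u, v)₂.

At (1/2, 5/2): F = (30.0000, -17.489988).
Jacobian J = [[8·u·v + 2·u - 4·v, 4·u^2 - 4·u + 10·v], [2·u + v^2 + 3, 2·u·v - 2·exp(v)]].
At the point, J = [[1.0000, 24.0000], [10.2500, -21.864988]] (det J = -267.864988).
Solving J·Δ = −F gives Δ = (-0.8817, -1.2133).
Then the next iterate is (u, v)₁ = (-0.3817, 1.2867).
Round to (-0.3817, 1.2867) and repeat: F = (12.138075, -6.872983), J = [[-9.839267, 14.976580], [3.892197, -8.223903]].
Δ = (-0.1375, -0.9008), so (u, v)₂ = (-0.5192, 0.3859).

(-0.5192, 0.3859)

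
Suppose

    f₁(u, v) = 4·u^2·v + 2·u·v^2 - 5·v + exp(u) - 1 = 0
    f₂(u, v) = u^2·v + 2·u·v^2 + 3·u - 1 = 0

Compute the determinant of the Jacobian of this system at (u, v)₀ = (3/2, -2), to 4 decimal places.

152.3035

J = [[8·u·v + 2·v^2 + exp(u), 4·u^2 + 4·u·v - 5], [2·u·v + 2·v^2 + 3, u^2 + 4·u·v]].
At the point, J = [[-11.518311, -8.0000], [5.0000, -9.7500]].
det J = 152.3035.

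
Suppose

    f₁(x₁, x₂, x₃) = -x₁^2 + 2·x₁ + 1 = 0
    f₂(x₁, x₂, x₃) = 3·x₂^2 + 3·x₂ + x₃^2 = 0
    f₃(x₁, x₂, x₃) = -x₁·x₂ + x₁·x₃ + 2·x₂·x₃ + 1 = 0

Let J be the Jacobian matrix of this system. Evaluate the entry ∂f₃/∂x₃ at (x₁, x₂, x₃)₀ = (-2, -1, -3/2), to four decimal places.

-4.0000

∂f₃/∂x₃ = x₁ + 2·x₂.
At (-2, -1, -3/2) this is -4.0000.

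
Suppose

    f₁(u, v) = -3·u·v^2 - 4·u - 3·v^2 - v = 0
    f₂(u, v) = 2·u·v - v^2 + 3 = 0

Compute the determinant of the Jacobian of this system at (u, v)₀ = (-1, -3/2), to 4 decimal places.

-13.7500

J = [[-3·v^2 - 4, -6·u·v - 6·v - 1], [2·v, 2·u - 2·v]].
At the point, J = [[-10.7500, -1.0000], [-3.0000, 1.0000]].
det J = -13.7500.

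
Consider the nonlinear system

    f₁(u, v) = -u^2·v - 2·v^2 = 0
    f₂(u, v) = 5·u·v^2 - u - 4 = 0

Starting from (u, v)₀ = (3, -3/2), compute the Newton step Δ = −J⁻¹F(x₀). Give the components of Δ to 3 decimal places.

(-0.868, 0.397)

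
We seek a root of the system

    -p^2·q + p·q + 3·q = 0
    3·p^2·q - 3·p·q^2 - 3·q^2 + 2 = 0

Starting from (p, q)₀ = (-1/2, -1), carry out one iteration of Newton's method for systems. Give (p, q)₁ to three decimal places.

(-1.550, -0.933)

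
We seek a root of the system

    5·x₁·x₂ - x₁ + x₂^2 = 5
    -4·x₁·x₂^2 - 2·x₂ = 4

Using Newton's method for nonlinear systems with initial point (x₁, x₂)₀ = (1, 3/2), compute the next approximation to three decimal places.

At (1, 3/2): F = (3.750, -16.000).
Jacobian J = [[5·x₂ - 1, 5·x₁ + 2·x₂], [-4·x₂^2, -8·x₁·x₂ - 2]].
At the point, J = [[6.500, 8.000], [-9.000, -14.000]] (det J = -19.000).
Solving J·Δ = −F gives Δ = (3.974, -3.697).
Then the next iterate is (x₁, x₂)₁ = (4.974, -2.197).

(4.974, -2.197)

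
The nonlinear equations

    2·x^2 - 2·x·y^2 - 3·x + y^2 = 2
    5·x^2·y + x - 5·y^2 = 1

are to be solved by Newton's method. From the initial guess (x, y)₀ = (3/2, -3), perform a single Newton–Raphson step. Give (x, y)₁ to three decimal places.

(2.756, 0.237)

At (3/2, -3): F = (-20.000, -78.250).
Jacobian J = [[4·x - 2·y^2 - 3, -4·x·y + 2·y], [10·x·y + 1, 5·x^2 - 10·y]].
At the point, J = [[-15.000, 12.000], [-44.000, 41.250]] (det J = -90.750).
Solving J·Δ = −F gives Δ = (1.256, 3.237).
Then the next iterate is (x, y)₁ = (2.756, 0.237).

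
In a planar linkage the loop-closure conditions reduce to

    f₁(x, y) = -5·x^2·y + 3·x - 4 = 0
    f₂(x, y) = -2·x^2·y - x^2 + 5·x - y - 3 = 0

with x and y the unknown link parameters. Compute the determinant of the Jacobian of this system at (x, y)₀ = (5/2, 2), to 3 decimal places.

9.500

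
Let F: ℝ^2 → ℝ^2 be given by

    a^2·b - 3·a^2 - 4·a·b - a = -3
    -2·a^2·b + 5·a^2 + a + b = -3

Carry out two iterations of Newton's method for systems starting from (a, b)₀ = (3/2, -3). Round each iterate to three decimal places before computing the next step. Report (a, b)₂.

(0.362, 0.959)

At (3/2, -3): F = (6.000, 26.250).
Jacobian J = [[2·a·b - 6·a - 4·b - 1, a^2 - 4·a], [-4·a·b + 10·a + 1, -2·a^2 + 1]].
At the point, J = [[-7.000, -3.750], [34.000, -3.500]] (det J = 152.000).
Solving J·Δ = −F gives Δ = (-0.509, 2.551).
Then the next iterate is (a, b)₁ = (0.991, -0.449).
Round to (0.991, -0.449) and repeat: F = (0.40164, 9.33431), J = [[-6.03992, -2.98192], [12.68984, -0.96416]].
Δ = (-0.629, 1.408), so (a, b)₂ = (0.362, 0.959).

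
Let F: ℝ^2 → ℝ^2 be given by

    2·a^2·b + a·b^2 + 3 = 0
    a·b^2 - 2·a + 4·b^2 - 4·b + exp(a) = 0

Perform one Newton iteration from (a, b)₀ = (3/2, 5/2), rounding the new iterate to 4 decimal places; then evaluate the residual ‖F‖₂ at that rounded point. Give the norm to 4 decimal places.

At (3/2, 5/2): F = (23.6250, 25.856689).
Jacobian J = [[4·a·b + b^2, 2·a^2 + 2·a·b], [b^2 + exp(a) - 2, 2·a·b + 8·b - 4]].
At the point, J = [[21.2500, 12.0000], [8.731689, 23.5000]] (det J = 394.594731).
Solving J·Δ = −F gives Δ = (-0.6207, -0.8697).
Then the next iterate is (a, b)₁ = (0.8793, 1.6303).
Re-evaluating at (0.8793, 1.6303): F = (7.858065, 7.097997), so ‖F‖₂ = 10.5892.

10.5892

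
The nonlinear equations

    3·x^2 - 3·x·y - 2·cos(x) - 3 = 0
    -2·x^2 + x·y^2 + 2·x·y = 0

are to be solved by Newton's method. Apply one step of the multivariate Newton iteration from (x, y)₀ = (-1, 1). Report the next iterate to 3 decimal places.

At (-1, 1): F = (1.91940, -5.000).
Jacobian J = [[6·x - 3·y + 2·sin(x), -3·x], [-4·x + y^2 + 2·y, 2·x·y + 2·x]].
At the point, J = [[-10.68294, 3.000], [7.000, -4.000]] (det J = 21.73177).
Solving J·Δ = −F gives Δ = (-0.337, -1.840).
Then the next iterate is (x, y)₁ = (-1.337, -0.840).

(-1.337, -0.840)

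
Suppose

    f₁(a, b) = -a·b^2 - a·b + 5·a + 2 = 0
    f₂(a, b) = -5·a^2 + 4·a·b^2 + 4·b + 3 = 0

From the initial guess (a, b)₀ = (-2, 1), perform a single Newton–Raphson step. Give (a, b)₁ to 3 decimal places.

(-1.033, 1.183)

At (-2, 1): F = (-4.000, -21.000).
Jacobian J = [[-b^2 - b + 5, -2·a·b - a], [-10·a + 4·b^2, 8·a·b + 4]].
At the point, J = [[3.000, 6.000], [24.000, -12.000]] (det J = -180.000).
Solving J·Δ = −F gives Δ = (0.967, 0.183).
Then the next iterate is (a, b)₁ = (-1.033, 1.183).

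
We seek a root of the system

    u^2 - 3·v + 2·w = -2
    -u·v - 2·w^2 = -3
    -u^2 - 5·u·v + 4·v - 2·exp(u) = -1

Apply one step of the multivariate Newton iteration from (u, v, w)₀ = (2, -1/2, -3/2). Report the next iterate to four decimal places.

(0.9754, -0.1833, -1.2257)

At (2, -1/2, -3/2): F = (4.5000, -0.5000, -14.778112).
Jacobian J = [[2·u, -3, 2], [-v, -u, -4·w], [-2·u - 5·v - 2·exp(u), -5·u + 4, 0]].
At the point, J = [[4.0000, -3.0000, 2.0000], [0.5000, -2.0000, 6.0000], [-16.278112, -6.0000, 0.0000]] (det J = 365.893571).
Solving J·Δ = −F gives Δ = (-1.0246, 0.3167, 0.2743).
Then the next iterate is (u, v, w)₁ = (0.9754, -0.1833, -1.2257).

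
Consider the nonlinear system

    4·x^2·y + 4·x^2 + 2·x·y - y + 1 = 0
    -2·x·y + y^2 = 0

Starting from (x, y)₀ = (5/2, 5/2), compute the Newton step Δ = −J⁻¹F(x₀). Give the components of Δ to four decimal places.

At (5/2, 5/2): F = (98.5000, -6.2500).
Jacobian J = [[8·x·y + 8·x + 2·y, 4·x^2 + 2·x - 1], [-2·y, -2·x + 2·y]].
At the point, J = [[75.0000, 29.0000], [-5.0000, 0.0000]] (det J = 145.0000).
Solving J·Δ = −F gives Δ = (-1.2500, -0.1638).

(-1.2500, -0.1638)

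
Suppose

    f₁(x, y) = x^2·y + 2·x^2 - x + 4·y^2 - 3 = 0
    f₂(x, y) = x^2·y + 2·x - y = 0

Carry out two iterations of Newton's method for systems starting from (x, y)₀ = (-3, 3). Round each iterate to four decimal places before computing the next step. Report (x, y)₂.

At (-3, 3): F = (81.0000, 18.0000).
Jacobian J = [[2·x·y + 4·x - 1, x^2 + 8·y], [2·x·y + 2, x^2 - 1]].
At the point, J = [[-31.0000, 33.0000], [-16.0000, 8.0000]] (det J = 280.0000).
Solving J·Δ = −F gives Δ = (-0.1929, -2.6357).
Then the next iterate is (x, y)₁ = (-3.1929, 0.3643).
Round to (-3.1929, 0.3643) and repeat: F = (24.826875, -3.036203), J = [[-16.097947, 13.109010], [-0.326347, 9.194610]].
Δ = (1.8650, 0.3964), so (x, y)₂ = (-1.3279, 0.7607).

(-1.3279, 0.7607)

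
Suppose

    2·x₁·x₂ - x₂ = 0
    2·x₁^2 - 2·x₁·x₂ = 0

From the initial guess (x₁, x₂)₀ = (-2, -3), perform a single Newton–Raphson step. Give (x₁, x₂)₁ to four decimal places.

(-0.8235, -1.4118)

At (-2, -3): F = (15.0000, -4.0000).
Jacobian J = [[2·x₂, 2·x₁ - 1], [4·x₁ - 2·x₂, -2·x₁]].
At the point, J = [[-6.0000, -5.0000], [-2.0000, 4.0000]] (det J = -34.0000).
Solving J·Δ = −F gives Δ = (1.1765, 1.5882).
Then the next iterate is (x₁, x₂)₁ = (-0.8235, -1.4118).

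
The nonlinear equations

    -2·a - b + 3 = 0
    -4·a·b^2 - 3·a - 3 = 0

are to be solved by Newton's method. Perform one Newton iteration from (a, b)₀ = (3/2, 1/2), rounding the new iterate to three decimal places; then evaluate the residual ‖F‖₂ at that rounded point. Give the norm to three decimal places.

30.000

At (3/2, 1/2): F = (-0.500, -9.000).
Jacobian J = [[-2, -1], [-4·b^2 - 3, -8·a·b]].
At the point, J = [[-2.000, -1.000], [-4.000, -6.000]] (det J = 8.000).
Solving J·Δ = −F gives Δ = (0.750, -2.000).
Then the next iterate is (a, b)₁ = (2.250, -1.500).
Re-evaluating at (2.250, -1.500): F = (0.000, -30.000), so ‖F‖₂ = 30.000.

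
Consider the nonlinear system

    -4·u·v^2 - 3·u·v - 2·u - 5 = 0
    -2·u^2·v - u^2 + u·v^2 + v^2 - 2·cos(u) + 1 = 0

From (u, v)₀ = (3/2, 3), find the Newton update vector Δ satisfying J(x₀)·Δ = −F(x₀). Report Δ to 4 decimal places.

At (3/2, 3): F = (-75.5000, 7.608526).
Jacobian J = [[-4·v^2 - 3·v - 2, -8·u·v - 3·u], [-4·u·v - 2·u + v^2 + 2·sin(u), -2·u^2 + 2·u·v + 2·v]].
At the point, J = [[-47.0000, -40.5000], [-10.005010, 10.5000]] (det J = -898.702906).
Solving J·Δ = −F gives Δ = (-0.5392, -1.2384).

(-0.5392, -1.2384)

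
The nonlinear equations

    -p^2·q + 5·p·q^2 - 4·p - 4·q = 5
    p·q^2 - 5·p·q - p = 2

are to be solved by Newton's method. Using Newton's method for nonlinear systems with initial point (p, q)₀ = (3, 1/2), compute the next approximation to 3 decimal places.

At (3, 1/2): F = (-19.750, -11.750).
Jacobian J = [[-2·p·q + 5·q^2 - 4, -p^2 + 10·p·q - 4], [q^2 - 5·q - 1, 2·p·q - 5·p]].
At the point, J = [[-5.750, 2.000], [-3.250, -12.000]] (det J = 75.500).
Solving J·Δ = −F gives Δ = (-3.450, -0.045).
Then the next iterate is (p, q)₁ = (-0.450, 0.455).

(-0.450, 0.455)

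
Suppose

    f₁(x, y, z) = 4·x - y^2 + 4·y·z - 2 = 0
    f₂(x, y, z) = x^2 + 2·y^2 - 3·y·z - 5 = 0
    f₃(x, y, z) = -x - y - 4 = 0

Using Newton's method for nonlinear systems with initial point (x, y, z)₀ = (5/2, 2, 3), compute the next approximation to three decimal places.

At (5/2, 2, 3): F = (28.000, -8.750, -8.500).
Jacobian J = [[4, -2·y + 4·z, 4·y], [2·x, 4·y - 3·z, -3·y], [-1, -1, 0]].
At the point, J = [[4.000, 8.000, 8.000], [5.000, -1.000, -6.000], [-1.000, -1.000, 0.000]] (det J = -24.000).
Solving J·Δ = −F gives Δ = (10.083, -18.583, 10.042).
Then the next iterate is (x, y, z)₁ = (12.583, -16.583, 13.042).

(12.583, -16.583, 13.042)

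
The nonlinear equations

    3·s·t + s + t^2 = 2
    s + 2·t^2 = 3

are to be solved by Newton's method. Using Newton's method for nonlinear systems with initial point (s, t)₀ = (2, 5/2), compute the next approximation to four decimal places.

(0.8378, 1.4662)

At (2, 5/2): F = (21.2500, 11.5000).
Jacobian J = [[3·t + 1, 3·s + 2·t], [1, 4·t]].
At the point, J = [[8.5000, 11.0000], [1.0000, 10.0000]] (det J = 74.0000).
Solving J·Δ = −F gives Δ = (-1.1622, -1.0338).
Then the next iterate is (s, t)₁ = (0.8378, 1.4662).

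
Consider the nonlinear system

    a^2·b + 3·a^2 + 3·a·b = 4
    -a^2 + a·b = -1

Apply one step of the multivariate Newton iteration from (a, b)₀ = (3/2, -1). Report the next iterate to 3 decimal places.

(1.101, -0.230)

At (3/2, -1): F = (-4.000, -2.750).
Jacobian J = [[2·a·b + 6·a + 3·b, a^2 + 3·a], [-2·a + b, a]].
At the point, J = [[3.000, 6.750], [-4.000, 1.500]] (det J = 31.500).
Solving J·Δ = −F gives Δ = (-0.399, 0.770).
Then the next iterate is (a, b)₁ = (1.101, -0.230).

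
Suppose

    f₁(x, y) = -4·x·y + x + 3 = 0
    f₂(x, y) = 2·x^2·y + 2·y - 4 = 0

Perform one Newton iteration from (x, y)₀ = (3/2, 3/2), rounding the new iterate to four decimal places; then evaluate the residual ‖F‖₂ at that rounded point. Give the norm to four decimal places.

At (3/2, 3/2): F = (-4.5000, 5.7500).
Jacobian J = [[-4·y + 1, -4·x], [4·x·y, 2·x^2 + 2]].
At the point, J = [[-5.0000, -6.0000], [9.0000, 6.5000]] (det J = 21.5000).
Solving J·Δ = −F gives Δ = (-0.2442, -0.5465).
Then the next iterate is (x, y)₁ = (1.2558, 0.9535).
Re-evaluating at (1.2558, 0.9535): F = (-0.533821, 0.914403), so ‖F‖₂ = 1.0588.

1.0588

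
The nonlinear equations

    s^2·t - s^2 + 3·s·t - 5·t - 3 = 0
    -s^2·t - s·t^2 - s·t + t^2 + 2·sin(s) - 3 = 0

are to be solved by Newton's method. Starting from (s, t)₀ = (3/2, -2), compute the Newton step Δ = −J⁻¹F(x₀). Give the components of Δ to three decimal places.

(-0.392, 1.641)

At (3/2, -2): F = (-8.750, 4.49499).
Jacobian J = [[2·s·t - 2·s + 3·t, s^2 + 3·s - 5], [-2·s·t - t^2 - t + 2·cos(s), -s^2 - 2·s·t - s + 2·t]].
At the point, J = [[-15.000, 1.750], [4.14147, -1.750]] (det J = 19.00242).
Solving J·Δ = −F gives Δ = (-0.392, 1.641).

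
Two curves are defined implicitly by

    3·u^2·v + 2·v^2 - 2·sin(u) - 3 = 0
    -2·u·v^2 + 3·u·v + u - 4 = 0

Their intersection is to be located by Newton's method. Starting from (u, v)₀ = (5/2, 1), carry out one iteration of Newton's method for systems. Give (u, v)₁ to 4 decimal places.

At (5/2, 1): F = (16.553056, 1.0000).
Jacobian J = [[6·u·v - 2·cos(u), 3·u^2 + 4·v], [-2·v^2 + 3·v + 1, -4·u·v + 3·u]].
At the point, J = [[16.602287, 22.7500], [2.0000, -2.5000]] (det J = -87.005718).
Solving J·Δ = −F gives Δ = (-0.7371, -0.1897).
Then the next iterate is (u, v)₁ = (1.7629, 0.8103).

(1.7629, 0.8103)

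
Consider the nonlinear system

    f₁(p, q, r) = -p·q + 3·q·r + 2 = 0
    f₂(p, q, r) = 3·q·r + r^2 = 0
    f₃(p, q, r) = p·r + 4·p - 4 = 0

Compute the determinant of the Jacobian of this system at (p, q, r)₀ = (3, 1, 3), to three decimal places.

162.000

J = [[-q, -p + 3·r, 3·q], [0, 3·r, 3·q + 2·r], [r + 4, 0, p]].
At the point, J = [[-1.000, 6.000, 3.000], [0.000, 9.000, 9.000], [7.000, 0.000, 3.000]].
det J = 162.000.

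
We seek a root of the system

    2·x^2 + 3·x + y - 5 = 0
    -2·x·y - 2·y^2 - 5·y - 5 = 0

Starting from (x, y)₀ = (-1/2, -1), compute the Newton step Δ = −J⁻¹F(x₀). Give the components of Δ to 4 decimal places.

(1.5000, 5.5000)

At (-1/2, -1): F = (-7.0000, -3.0000).
Jacobian J = [[4·x + 3, 1], [-2·y, -2·x - 4·y - 5]].
At the point, J = [[1.0000, 1.0000], [2.0000, 0.0000]] (det J = -2.0000).
Solving J·Δ = −F gives Δ = (1.5000, 5.5000).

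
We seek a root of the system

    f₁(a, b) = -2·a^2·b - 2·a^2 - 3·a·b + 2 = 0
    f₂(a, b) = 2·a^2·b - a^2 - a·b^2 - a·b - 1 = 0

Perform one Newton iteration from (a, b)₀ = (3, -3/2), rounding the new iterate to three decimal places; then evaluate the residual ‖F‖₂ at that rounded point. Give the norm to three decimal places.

At (3, -3/2): F = (24.500, -39.250).
Jacobian J = [[-4·a·b - 4·a - 3·b, -2·a^2 - 3·a], [4·a·b - 2·a - b^2 - b, 2·a^2 - 2·a·b - a]].
At the point, J = [[10.500, -27.000], [-24.750, 24.000]] (det J = -416.250).
Solving J·Δ = −F gives Δ = (-1.133, 0.467).
Then the next iterate is (a, b)₁ = (1.867, -1.033).
Re-evaluating at (1.867, -1.033): F = (8.01589, -11.75077), so ‖F‖₂ = 14.224.

14.224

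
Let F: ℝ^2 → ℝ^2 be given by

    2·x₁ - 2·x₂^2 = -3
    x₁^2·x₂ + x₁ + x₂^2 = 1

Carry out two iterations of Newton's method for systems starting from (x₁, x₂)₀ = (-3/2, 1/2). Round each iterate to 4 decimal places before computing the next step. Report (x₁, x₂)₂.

(-0.1122, 1.2042)

At (-3/2, 1/2): F = (-0.5000, -1.1250).
Jacobian J = [[2, -4·x₂], [2·x₁·x₂ + 1, x₁^2 + 2·x₂]].
At the point, J = [[2.0000, -2.0000], [-0.5000, 3.2500]] (det J = 5.5000).
Solving J·Δ = −F gives Δ = (0.7045, 0.4545).
Then the next iterate is (x₁, x₂)₁ = (-0.7955, 0.9545).
Round to (-0.7955, 0.9545) and repeat: F = (-0.413141, -0.280403), J = [[2.0000, -3.8180], [-0.518609, 2.541820]].
Δ = (0.6833, 0.2497), so (x₁, x₂)₂ = (-0.1122, 1.2042).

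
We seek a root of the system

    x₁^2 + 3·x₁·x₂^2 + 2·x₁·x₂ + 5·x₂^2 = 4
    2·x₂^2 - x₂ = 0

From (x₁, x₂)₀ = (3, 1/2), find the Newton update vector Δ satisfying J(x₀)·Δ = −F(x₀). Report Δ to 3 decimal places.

(-1.484, 0.000)

At (3, 1/2): F = (11.500, 0.000).
Jacobian J = [[2·x₁ + 3·x₂^2 + 2·x₂, 6·x₁·x₂ + 2·x₁ + 10·x₂], [0, 4·x₂ - 1]].
At the point, J = [[7.750, 20.000], [0.000, 1.000]] (det J = 7.750).
Solving J·Δ = −F gives Δ = (-1.484, 0.000).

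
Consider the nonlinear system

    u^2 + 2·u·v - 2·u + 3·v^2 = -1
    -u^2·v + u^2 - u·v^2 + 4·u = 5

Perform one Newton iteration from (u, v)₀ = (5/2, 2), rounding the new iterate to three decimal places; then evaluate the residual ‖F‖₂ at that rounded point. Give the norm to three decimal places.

40.476

At (5/2, 2): F = (24.250, -11.250).
Jacobian J = [[2·u + 2·v - 2, 2·u + 6·v], [-2·u·v + 2·u - v^2 + 4, -u^2 - 2·u·v]].
At the point, J = [[7.000, 17.000], [-5.000, -16.250]] (det J = -28.750).
Solving J·Δ = −F gives Δ = (-7.054, 1.478).
Then the next iterate is (u, v)₁ = (-4.554, 3.478).
Re-evaluating at (-4.554, 3.478): F = (35.45874, -19.51965), so ‖F‖₂ = 40.476.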